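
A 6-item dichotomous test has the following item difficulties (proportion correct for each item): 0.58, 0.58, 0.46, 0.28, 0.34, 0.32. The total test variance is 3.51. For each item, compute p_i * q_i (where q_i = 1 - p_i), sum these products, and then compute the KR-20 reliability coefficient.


For each item, compute p_i * q_i:
  Item 1: 0.58 * 0.42 = 0.2436
  Item 2: 0.58 * 0.42 = 0.2436
  Item 3: 0.46 * 0.54 = 0.2484
  Item 4: 0.28 * 0.72 = 0.2016
  Item 5: 0.34 * 0.66 = 0.2244
  Item 6: 0.32 * 0.68 = 0.2176
Sum(p_i * q_i) = 0.2436 + 0.2436 + 0.2484 + 0.2016 + 0.2244 + 0.2176 = 1.3792
KR-20 = (k/(k-1)) * (1 - Sum(p_i*q_i) / Var_total)
= (6/5) * (1 - 1.3792/3.51)
= 1.2 * 0.6071
KR-20 = 0.7285

0.7285


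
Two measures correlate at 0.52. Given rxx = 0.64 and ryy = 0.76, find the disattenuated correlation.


r_corrected = rxy / sqrt(rxx * ryy)
= 0.52 / sqrt(0.64 * 0.76)
= 0.52 / sqrt(0.4864)
= 0.52 / 0.697424
r_corrected = 0.7456

0.7456


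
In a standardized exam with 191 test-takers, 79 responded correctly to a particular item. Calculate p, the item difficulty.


Item difficulty p = number correct / total examinees
p = 79 / 191
p = 0.4136

0.4136


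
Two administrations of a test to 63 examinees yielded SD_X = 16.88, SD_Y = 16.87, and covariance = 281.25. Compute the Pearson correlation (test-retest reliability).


r = cov(X,Y) / (SD_X * SD_Y)
r = 281.25 / (16.88 * 16.87)
r = 281.25 / 284.7656
r = 0.9877

0.9877


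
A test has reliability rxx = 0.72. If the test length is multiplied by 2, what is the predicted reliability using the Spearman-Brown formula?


r_new = (n * rxx) / (1 + (n-1) * rxx)
r_new = (2 * 0.72) / (1 + 1 * 0.72)
r_new = 1.44 / 1.72
r_new = 0.8372

0.8372


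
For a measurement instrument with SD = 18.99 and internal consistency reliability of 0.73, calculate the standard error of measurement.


SEM = SD * sqrt(1 - rxx)
SEM = 18.99 * sqrt(1 - 0.73)
SEM = 18.99 * sqrt(0.27) = 18.99 * 0.519615
SEM = 9.8675

9.8675


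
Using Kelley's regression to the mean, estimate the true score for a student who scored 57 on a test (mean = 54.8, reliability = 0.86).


T_est = rxx * X + (1 - rxx) * mean
T_est = 0.86 * 57 + 0.14 * 54.8
T_est = 49.02 + 7.672
T_est = 56.692

56.692


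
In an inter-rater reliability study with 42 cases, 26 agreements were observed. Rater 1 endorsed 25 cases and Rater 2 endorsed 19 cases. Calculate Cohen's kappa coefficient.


P_o = 26/42 = 0.619048
P_e = (25*19 + 17*23) / 1764 = 0.49093
kappa = (P_o - P_e) / (1 - P_e)
kappa = (0.619048 - 0.49093) / (1 - 0.49093)
kappa = 0.2517

0.2517


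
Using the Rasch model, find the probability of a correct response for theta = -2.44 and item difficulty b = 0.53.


theta - b = -2.44 - 0.53 = -2.97
exp(-(theta - b)) = exp(2.97) = 19.4919
P = 1 / (1 + 19.4919)
P = 0.0488

0.0488


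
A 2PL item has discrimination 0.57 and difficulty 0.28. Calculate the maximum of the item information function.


For 2PL, max info at theta = b = 0.28
I_max = a^2 / 4 = 0.57^2 / 4
= 0.3249 / 4
I_max = 0.0812

0.0812


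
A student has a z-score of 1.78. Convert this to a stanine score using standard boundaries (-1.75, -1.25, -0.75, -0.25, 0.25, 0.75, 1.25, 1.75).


Stanine boundaries: [-1.75, -1.25, -0.75, -0.25, 0.25, 0.75, 1.25, 1.75]
z = 1.78
Check each boundary:
  z >= -1.75 -> could be stanine 2
  z >= -1.25 -> could be stanine 3
  z >= -0.75 -> could be stanine 4
  z >= -0.25 -> could be stanine 5
  z >= 0.25 -> could be stanine 6
  z >= 0.75 -> could be stanine 7
  z >= 1.25 -> could be stanine 8
  z >= 1.75 -> could be stanine 9
Highest qualifying boundary gives stanine = 9

9


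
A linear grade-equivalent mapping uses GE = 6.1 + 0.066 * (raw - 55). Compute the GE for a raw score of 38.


raw - median = 38 - 55 = -17
slope * diff = 0.066 * -17 = -1.122
GE = 6.1 + -1.122
GE = 4.978

4.978


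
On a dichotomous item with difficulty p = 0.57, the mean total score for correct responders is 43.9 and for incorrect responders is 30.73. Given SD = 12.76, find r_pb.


q = 1 - p = 0.43
rpb = ((M1 - M0) / SD) * sqrt(p * q)
rpb = ((43.9 - 30.73) / 12.76) * sqrt(0.57 * 0.43)
rpb = 0.511

0.511


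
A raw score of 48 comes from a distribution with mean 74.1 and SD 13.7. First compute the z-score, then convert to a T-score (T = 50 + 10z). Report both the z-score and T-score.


z = (X - mean) / SD = (48 - 74.1) / 13.7
z = -26.1 / 13.7
z = -1.9051
T-score = T = 50 + 10z
Carry z at full precision (z = -26.1 / 13.7) into the conversion:
T-score = 50 + 10 * (-26.1 / 13.7) = 50 + -261 / 13.7
T-score = 50 + -19.0511
T-score = 30.9489

30.9489


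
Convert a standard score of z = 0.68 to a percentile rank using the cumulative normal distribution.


CDF(z) = 0.5 * (1 + erf(z/sqrt(2)))
erf(0.4808) = 0.5035
CDF = 0.7517
Percentile rank = 0.7517 * 100 = 75.17

75.17


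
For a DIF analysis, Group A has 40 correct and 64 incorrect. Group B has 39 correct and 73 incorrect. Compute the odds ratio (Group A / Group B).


Odds_A = 40/64 = 0.625
Odds_B = 39/73 = 0.5342
OR = Odds_A / Odds_B = 0.625 / 0.5342
Exactly, OR = (40 * 73) / (64 * 39) = 2920 / 2496
OR = 1.1699

1.1699


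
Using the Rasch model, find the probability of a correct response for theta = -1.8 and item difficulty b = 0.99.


theta - b = -1.8 - 0.99 = -2.79
exp(-(theta - b)) = exp(2.79) = 16.281
P = 1 / (1 + 16.281)
P = 0.0579

0.0579


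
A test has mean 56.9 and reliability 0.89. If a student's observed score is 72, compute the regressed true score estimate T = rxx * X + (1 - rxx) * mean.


T_est = rxx * X + (1 - rxx) * mean
T_est = 0.89 * 72 + 0.11 * 56.9
T_est = 64.08 + 6.259
T_est = 70.339

70.339


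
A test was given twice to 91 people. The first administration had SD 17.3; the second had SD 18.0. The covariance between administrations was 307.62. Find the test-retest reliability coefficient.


r = cov(X,Y) / (SD_X * SD_Y)
r = 307.62 / (17.3 * 18.0)
r = 307.62 / 311.4
r = 0.9879

0.9879


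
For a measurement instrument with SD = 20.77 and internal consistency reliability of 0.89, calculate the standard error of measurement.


SEM = SD * sqrt(1 - rxx)
SEM = 20.77 * sqrt(1 - 0.89)
SEM = 20.77 * sqrt(0.11) = 20.77 * 0.331662
SEM = 6.8886

6.8886


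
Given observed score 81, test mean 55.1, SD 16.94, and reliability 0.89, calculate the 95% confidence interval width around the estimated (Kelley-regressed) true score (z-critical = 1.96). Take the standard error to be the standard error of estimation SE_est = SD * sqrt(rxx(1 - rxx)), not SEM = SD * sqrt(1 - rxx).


True score estimate = 0.89*81 + 0.11*55.1 = 78.151
SE_est = SD * sqrt(rxx * (1 - rxx)) = 16.94 * sqrt(0.89 * 0.11) = 16.94 * sqrt(0.0979) = 5.300352
CI = T_est +/- z * SE_est, so width = 2 * z * SE_est = 2 * 1.96 * 5.300352
Width = 20.7774

20.7774


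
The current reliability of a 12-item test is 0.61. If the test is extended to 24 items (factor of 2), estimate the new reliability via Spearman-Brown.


r_new = (n * rxx) / (1 + (n-1) * rxx)
r_new = (2 * 0.61) / (1 + 1 * 0.61)
r_new = 1.22 / 1.61
r_new = 0.7578

0.7578


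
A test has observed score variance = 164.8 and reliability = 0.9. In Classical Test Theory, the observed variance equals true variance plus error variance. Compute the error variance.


var_true = rxx * var_obs = 0.9 * 164.8 = 148.32
var_error = var_obs - var_true
var_error = 164.8 - 148.32
var_error = 16.48

16.48


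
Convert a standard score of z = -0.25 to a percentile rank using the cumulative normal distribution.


CDF(z) = 0.5 * (1 + erf(z/sqrt(2)))
erf(-0.1768) = -0.1974
CDF = 0.4013
Percentile rank = 0.4013 * 100 = 40.13

40.13


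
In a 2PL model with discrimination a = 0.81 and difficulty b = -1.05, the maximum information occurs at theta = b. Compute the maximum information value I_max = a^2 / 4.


For 2PL, max info at theta = b = -1.05
I_max = a^2 / 4 = 0.81^2 / 4
= 0.6561 / 4
I_max = 0.164

0.164


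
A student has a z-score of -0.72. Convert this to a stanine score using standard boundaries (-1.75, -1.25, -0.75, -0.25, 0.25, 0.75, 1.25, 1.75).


Stanine boundaries: [-1.75, -1.25, -0.75, -0.25, 0.25, 0.75, 1.25, 1.75]
z = -0.72
Check each boundary:
  z >= -1.75 -> could be stanine 2
  z >= -1.25 -> could be stanine 3
  z >= -0.75 -> could be stanine 4
  z < -0.25
  z < 0.25
  z < 0.75
  z < 1.25
  z < 1.75
Highest qualifying boundary gives stanine = 4

4


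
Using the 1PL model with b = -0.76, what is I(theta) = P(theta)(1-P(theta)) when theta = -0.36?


P = 1/(1+exp(-(-0.36--0.76))) = 0.5987
I = P*(1-P) = 0.5987 * 0.4013
I = 0.2403

0.2403


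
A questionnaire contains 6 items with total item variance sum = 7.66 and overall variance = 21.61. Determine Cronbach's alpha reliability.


alpha = (k/(k-1)) * (1 - sum(si^2)/s_total^2)
= (6/5) * (1 - 7.66/21.61)
alpha = 0.7746

0.7746


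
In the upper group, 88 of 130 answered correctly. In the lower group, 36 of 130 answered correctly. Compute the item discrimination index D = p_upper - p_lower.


p_upper = 88/130 = 0.6769
p_lower = 36/130 = 0.2769
D = 0.6769 - 0.2769 = 0.4

0.4


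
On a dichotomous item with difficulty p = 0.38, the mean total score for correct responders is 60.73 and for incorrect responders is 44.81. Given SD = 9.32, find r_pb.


q = 1 - p = 0.62
rpb = ((M1 - M0) / SD) * sqrt(p * q)
rpb = ((60.73 - 44.81) / 9.32) * sqrt(0.38 * 0.62)
rpb = 0.8291

0.8291


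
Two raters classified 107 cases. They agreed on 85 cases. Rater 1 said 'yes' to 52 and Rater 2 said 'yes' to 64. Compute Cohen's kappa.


P_o = 85/107 = 0.794393
P_e = (52*64 + 55*43) / 11449 = 0.497249
kappa = (P_o - P_e) / (1 - P_e)
kappa = (0.794393 - 0.497249) / (1 - 0.497249)
kappa = 0.591

0.591


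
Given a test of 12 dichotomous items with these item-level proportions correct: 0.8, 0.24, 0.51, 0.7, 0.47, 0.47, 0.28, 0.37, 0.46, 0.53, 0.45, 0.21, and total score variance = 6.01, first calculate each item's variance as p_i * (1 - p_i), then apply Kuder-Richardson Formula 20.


For each item, compute p_i * q_i:
  Item 1: 0.8 * 0.2 = 0.16
  Item 2: 0.24 * 0.76 = 0.1824
  Item 3: 0.51 * 0.49 = 0.2499
  Item 4: 0.7 * 0.3 = 0.21
  Item 5: 0.47 * 0.53 = 0.2491
  Item 6: 0.47 * 0.53 = 0.2491
  Item 7: 0.28 * 0.72 = 0.2016
  Item 8: 0.37 * 0.63 = 0.2331
  Item 9: 0.46 * 0.54 = 0.2484
  Item 10: 0.53 * 0.47 = 0.2491
  Item 11: 0.45 * 0.55 = 0.2475
  Item 12: 0.21 * 0.79 = 0.1659
Sum(p_i * q_i) = 0.16 + 0.1824 + 0.2499 + 0.21 + 0.2491 + 0.2491 + 0.2016 + 0.2331 + 0.2484 + 0.2491 + 0.2475 + 0.1659 = 2.6461
KR-20 = (k/(k-1)) * (1 - Sum(p_i*q_i) / Var_total)
= (12/11) * (1 - 2.6461/6.01)
= 1.0909 * 0.5597
KR-20 = 0.6106

0.6106


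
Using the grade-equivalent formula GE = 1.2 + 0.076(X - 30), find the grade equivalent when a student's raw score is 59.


raw - median = 59 - 30 = 29
slope * diff = 0.076 * 29 = 2.204
GE = 1.2 + 2.204
GE = 3.404

3.404


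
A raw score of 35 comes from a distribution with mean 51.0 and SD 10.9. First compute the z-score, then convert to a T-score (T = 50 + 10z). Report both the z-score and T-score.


z = (X - mean) / SD = (35 - 51.0) / 10.9
z = -16.0 / 10.9
z = -1.4679
T-score = T = 50 + 10z
Carry z at full precision (z = -16.0 / 10.9) into the conversion:
T-score = 50 + 10 * (-16.0 / 10.9) = 50 + -160 / 10.9
T-score = 50 + -14.6789
T-score = 35.3211

35.3211


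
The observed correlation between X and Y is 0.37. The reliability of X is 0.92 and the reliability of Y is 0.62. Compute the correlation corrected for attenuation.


r_corrected = rxy / sqrt(rxx * ryy)
= 0.37 / sqrt(0.92 * 0.62)
= 0.37 / sqrt(0.5704)
= 0.37 / 0.755248
r_corrected = 0.4899

0.4899


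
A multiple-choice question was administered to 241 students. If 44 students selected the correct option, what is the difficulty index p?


Item difficulty p = number correct / total examinees
p = 44 / 241
p = 0.1826

0.1826


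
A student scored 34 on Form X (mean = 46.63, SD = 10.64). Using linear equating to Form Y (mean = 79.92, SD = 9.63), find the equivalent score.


slope = SD_Y / SD_X = 9.63 / 10.64 ~ 0.9051
intercept = mean_Y - slope * mean_X = 79.92 - (9.63 / 10.64) * 46.63 ~ 37.7163
Y = slope * X + intercept. To avoid rounding drift from the rounded slope/intercept, evaluate the equivalent form Y = mean_Y + SD_Y * (X - mean_X) / SD_X at full precision:
Y = 79.92 + 9.63 * (34 - 46.63) / 10.64
Y = 79.92 - 9.63 * 12.63 / 10.64
Y = 79.92 - 121.6269 / 10.64
Y = 79.92 - 11.4311
Y = 68.4889

68.4889


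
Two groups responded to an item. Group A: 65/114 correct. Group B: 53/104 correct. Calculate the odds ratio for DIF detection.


Odds_A = 65/49 = 1.3265
Odds_B = 53/51 = 1.0392
OR = Odds_A / Odds_B = 1.3265 / 1.0392
Exactly, OR = (65 * 51) / (49 * 53) = 3315 / 2597
OR = 1.2765

1.2765


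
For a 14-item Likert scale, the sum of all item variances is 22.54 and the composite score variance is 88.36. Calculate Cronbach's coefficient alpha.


alpha = (k/(k-1)) * (1 - sum(si^2)/s_total^2)
= (14/13) * (1 - 22.54/88.36)
alpha = 0.8022

0.8022


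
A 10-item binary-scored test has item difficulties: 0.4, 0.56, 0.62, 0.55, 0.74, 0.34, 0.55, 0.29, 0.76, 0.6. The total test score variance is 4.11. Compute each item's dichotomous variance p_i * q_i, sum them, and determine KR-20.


For each item, compute p_i * q_i:
  Item 1: 0.4 * 0.6 = 0.24
  Item 2: 0.56 * 0.44 = 0.2464
  Item 3: 0.62 * 0.38 = 0.2356
  Item 4: 0.55 * 0.45 = 0.2475
  Item 5: 0.74 * 0.26 = 0.1924
  Item 6: 0.34 * 0.66 = 0.2244
  Item 7: 0.55 * 0.45 = 0.2475
  Item 8: 0.29 * 0.71 = 0.2059
  Item 9: 0.76 * 0.24 = 0.1824
  Item 10: 0.6 * 0.4 = 0.24
Sum(p_i * q_i) = 0.24 + 0.2464 + 0.2356 + 0.2475 + 0.1924 + 0.2244 + 0.2475 + 0.2059 + 0.1824 + 0.24 = 2.2621
KR-20 = (k/(k-1)) * (1 - Sum(p_i*q_i) / Var_total)
= (10/9) * (1 - 2.2621/4.11)
= 1.1111 * 0.4496
KR-20 = 0.4996

0.4996


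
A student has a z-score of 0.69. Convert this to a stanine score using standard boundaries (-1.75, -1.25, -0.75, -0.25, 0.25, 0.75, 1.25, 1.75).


Stanine boundaries: [-1.75, -1.25, -0.75, -0.25, 0.25, 0.75, 1.25, 1.75]
z = 0.69
Check each boundary:
  z >= -1.75 -> could be stanine 2
  z >= -1.25 -> could be stanine 3
  z >= -0.75 -> could be stanine 4
  z >= -0.25 -> could be stanine 5
  z >= 0.25 -> could be stanine 6
  z < 0.75
  z < 1.25
  z < 1.75
Highest qualifying boundary gives stanine = 6

6


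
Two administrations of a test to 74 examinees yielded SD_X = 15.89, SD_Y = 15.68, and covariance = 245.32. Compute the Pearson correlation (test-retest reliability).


r = cov(X,Y) / (SD_X * SD_Y)
r = 245.32 / (15.89 * 15.68)
r = 245.32 / 249.1552
r = 0.9846

0.9846


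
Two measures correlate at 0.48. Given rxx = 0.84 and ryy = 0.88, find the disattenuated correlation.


r_corrected = rxy / sqrt(rxx * ryy)
= 0.48 / sqrt(0.84 * 0.88)
= 0.48 / sqrt(0.7392)
= 0.48 / 0.859767
r_corrected = 0.5583

0.5583


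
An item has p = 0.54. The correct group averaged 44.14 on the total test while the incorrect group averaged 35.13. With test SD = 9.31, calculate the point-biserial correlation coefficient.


q = 1 - p = 0.46
rpb = ((M1 - M0) / SD) * sqrt(p * q)
rpb = ((44.14 - 35.13) / 9.31) * sqrt(0.54 * 0.46)
rpb = 0.4823

0.4823


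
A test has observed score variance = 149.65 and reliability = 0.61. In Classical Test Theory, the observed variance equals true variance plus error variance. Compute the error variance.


var_true = rxx * var_obs = 0.61 * 149.65 = 91.2865
var_error = var_obs - var_true
var_error = 149.65 - 91.2865
var_error = 58.3635

58.3635


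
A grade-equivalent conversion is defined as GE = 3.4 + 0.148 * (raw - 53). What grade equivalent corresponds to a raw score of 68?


raw - median = 68 - 53 = 15
slope * diff = 0.148 * 15 = 2.22
GE = 3.4 + 2.22
GE = 5.62

5.62


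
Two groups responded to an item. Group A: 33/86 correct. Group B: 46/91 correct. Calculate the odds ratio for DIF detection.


Odds_A = 33/53 = 0.6226
Odds_B = 46/45 = 1.0222
OR = Odds_A / Odds_B = 0.6226 / 1.0222
Exactly, OR = (33 * 45) / (53 * 46) = 1485 / 2438
OR = 0.6091

0.6091


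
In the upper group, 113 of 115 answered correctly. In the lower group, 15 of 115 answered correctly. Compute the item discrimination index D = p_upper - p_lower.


p_upper = 113/115 = 0.9826
p_lower = 15/115 = 0.1304
D = 0.9826 - 0.1304 = 0.8522

0.8522


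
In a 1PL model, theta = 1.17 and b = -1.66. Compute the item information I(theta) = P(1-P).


P = 1/(1+exp(-(1.17--1.66))) = 0.9443
I = P*(1-P) = 0.9443 * 0.0557
I = 0.0526

0.0526


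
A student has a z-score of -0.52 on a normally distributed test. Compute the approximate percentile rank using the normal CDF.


CDF(z) = 0.5 * (1 + erf(z/sqrt(2)))
erf(-0.3677) = -0.3969
CDF = 0.3015
Percentile rank = 0.3015 * 100 = 30.15

30.15


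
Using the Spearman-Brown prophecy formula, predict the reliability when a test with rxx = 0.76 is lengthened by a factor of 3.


r_new = (n * rxx) / (1 + (n-1) * rxx)
r_new = (3 * 0.76) / (1 + 2 * 0.76)
r_new = 2.28 / 2.52
r_new = 0.9048

0.9048


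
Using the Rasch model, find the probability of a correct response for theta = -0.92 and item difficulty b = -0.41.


theta - b = -0.92 - -0.41 = -0.51
exp(-(theta - b)) = exp(0.51) = 1.6653
P = 1 / (1 + 1.6653)
P = 0.3752

0.3752


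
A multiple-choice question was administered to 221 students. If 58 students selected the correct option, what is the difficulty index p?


Item difficulty p = number correct / total examinees
p = 58 / 221
p = 0.2624

0.2624


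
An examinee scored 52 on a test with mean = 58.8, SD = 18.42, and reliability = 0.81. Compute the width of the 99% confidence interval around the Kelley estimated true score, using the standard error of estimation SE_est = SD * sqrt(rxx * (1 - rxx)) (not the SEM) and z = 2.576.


True score estimate = 0.81*52 + 0.19*58.8 = 53.292
SE_est = SD * sqrt(rxx * (1 - rxx)) = 18.42 * sqrt(0.81 * 0.19) = 18.42 * sqrt(0.1539) = 7.226183
CI = T_est +/- z * SE_est, so width = 2 * z * SE_est = 2 * 2.576 * 7.226183
Width = 37.2293

37.2293


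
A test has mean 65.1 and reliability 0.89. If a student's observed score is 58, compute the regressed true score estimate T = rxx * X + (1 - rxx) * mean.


T_est = rxx * X + (1 - rxx) * mean
T_est = 0.89 * 58 + 0.11 * 65.1
T_est = 51.62 + 7.161
T_est = 58.781

58.781


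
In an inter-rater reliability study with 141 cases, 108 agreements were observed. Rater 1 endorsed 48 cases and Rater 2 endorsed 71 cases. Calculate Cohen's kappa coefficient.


P_o = 108/141 = 0.765957
P_e = (48*71 + 93*70) / 19881 = 0.498868
kappa = (P_o - P_e) / (1 - P_e)
kappa = (0.765957 - 0.498868) / (1 - 0.498868)
kappa = 0.533

0.533


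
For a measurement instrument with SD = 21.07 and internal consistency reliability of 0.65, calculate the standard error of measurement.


SEM = SD * sqrt(1 - rxx)
SEM = 21.07 * sqrt(1 - 0.65)
SEM = 21.07 * sqrt(0.35) = 21.07 * 0.591608
SEM = 12.4652

12.4652


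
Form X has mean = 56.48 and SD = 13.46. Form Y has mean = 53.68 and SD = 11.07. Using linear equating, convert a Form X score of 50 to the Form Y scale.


slope = SD_Y / SD_X = 11.07 / 13.46 ~ 0.8224
intercept = mean_Y - slope * mean_X = 53.68 - (11.07 / 13.46) * 56.48 ~ 7.2288
Y = slope * X + intercept. To avoid rounding drift from the rounded slope/intercept, evaluate the equivalent form Y = mean_Y + SD_Y * (X - mean_X) / SD_X at full precision:
Y = 53.68 + 11.07 * (50 - 56.48) / 13.46
Y = 53.68 - 11.07 * 6.48 / 13.46
Y = 53.68 - 71.7336 / 13.46
Y = 53.68 - 5.3294
Y = 48.3506

48.3506


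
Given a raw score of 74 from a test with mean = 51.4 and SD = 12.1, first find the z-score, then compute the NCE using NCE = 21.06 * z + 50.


z = (X - mean) / SD = (74 - 51.4) / 12.1
z = 22.6 / 12.1
z = 1.8678
NCE = NCE = 21.06z + 50
Carry z at full precision (z = 22.6 / 12.1) into the conversion:
NCE = 21.06 * (22.6 / 12.1) + 50 = 475.956 / 12.1 + 50
NCE = 39.3352 + 50
NCE = 89.3352

89.3352


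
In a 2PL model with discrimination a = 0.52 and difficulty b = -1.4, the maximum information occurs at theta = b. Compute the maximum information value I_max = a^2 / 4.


For 2PL, max info at theta = b = -1.4
I_max = a^2 / 4 = 0.52^2 / 4
= 0.2704 / 4
I_max = 0.0676

0.0676


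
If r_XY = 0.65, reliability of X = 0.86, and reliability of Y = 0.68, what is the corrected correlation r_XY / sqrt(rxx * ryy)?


r_corrected = rxy / sqrt(rxx * ryy)
= 0.65 / sqrt(0.86 * 0.68)
= 0.65 / sqrt(0.5848)
= 0.65 / 0.764722
r_corrected = 0.85

0.85


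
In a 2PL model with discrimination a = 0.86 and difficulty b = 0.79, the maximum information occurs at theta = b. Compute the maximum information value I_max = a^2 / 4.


For 2PL, max info at theta = b = 0.79
I_max = a^2 / 4 = 0.86^2 / 4
= 0.7396 / 4
I_max = 0.1849

0.1849


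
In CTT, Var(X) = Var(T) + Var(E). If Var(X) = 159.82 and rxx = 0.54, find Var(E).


var_true = rxx * var_obs = 0.54 * 159.82 = 86.3028
var_error = var_obs - var_true
var_error = 159.82 - 86.3028
var_error = 73.5172

73.5172


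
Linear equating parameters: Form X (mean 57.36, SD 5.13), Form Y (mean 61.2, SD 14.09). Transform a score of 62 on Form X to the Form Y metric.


slope = SD_Y / SD_X = 14.09 / 5.13 ~ 2.7466
intercept = mean_Y - slope * mean_X = 61.2 - (14.09 / 5.13) * 57.36 ~ -96.3443
Y = slope * X + intercept. To avoid rounding drift from the rounded slope/intercept, evaluate the equivalent form Y = mean_Y + SD_Y * (X - mean_X) / SD_X at full precision:
Y = 61.2 + 14.09 * (62 - 57.36) / 5.13
Y = 61.2 + 14.09 * 4.64 / 5.13
Y = 61.2 + 65.3776 / 5.13
Y = 61.2 + 12.7442
Y = 73.9442

73.9442


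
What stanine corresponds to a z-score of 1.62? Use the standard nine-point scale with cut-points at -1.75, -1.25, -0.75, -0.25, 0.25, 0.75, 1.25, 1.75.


Stanine boundaries: [-1.75, -1.25, -0.75, -0.25, 0.25, 0.75, 1.25, 1.75]
z = 1.62
Check each boundary:
  z >= -1.75 -> could be stanine 2
  z >= -1.25 -> could be stanine 3
  z >= -0.75 -> could be stanine 4
  z >= -0.25 -> could be stanine 5
  z >= 0.25 -> could be stanine 6
  z >= 0.75 -> could be stanine 7
  z >= 1.25 -> could be stanine 8
  z < 1.75
Highest qualifying boundary gives stanine = 8

8


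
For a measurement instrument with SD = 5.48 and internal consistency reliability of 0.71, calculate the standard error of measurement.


SEM = SD * sqrt(1 - rxx)
SEM = 5.48 * sqrt(1 - 0.71)
SEM = 5.48 * sqrt(0.29) = 5.48 * 0.538516
SEM = 2.9511

2.9511


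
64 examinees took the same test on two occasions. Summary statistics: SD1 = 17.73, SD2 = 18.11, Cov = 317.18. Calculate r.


r = cov(X,Y) / (SD_X * SD_Y)
r = 317.18 / (17.73 * 18.11)
r = 317.18 / 321.0903
r = 0.9878

0.9878


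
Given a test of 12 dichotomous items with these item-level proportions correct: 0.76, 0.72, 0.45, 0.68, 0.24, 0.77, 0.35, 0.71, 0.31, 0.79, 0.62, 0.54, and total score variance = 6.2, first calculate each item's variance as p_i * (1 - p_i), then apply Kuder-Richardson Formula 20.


For each item, compute p_i * q_i:
  Item 1: 0.76 * 0.24 = 0.1824
  Item 2: 0.72 * 0.28 = 0.2016
  Item 3: 0.45 * 0.55 = 0.2475
  Item 4: 0.68 * 0.32 = 0.2176
  Item 5: 0.24 * 0.76 = 0.1824
  Item 6: 0.77 * 0.23 = 0.1771
  Item 7: 0.35 * 0.65 = 0.2275
  Item 8: 0.71 * 0.29 = 0.2059
  Item 9: 0.31 * 0.69 = 0.2139
  Item 10: 0.79 * 0.21 = 0.1659
  Item 11: 0.62 * 0.38 = 0.2356
  Item 12: 0.54 * 0.46 = 0.2484
Sum(p_i * q_i) = 0.1824 + 0.2016 + 0.2475 + 0.2176 + 0.1824 + 0.1771 + 0.2275 + 0.2059 + 0.2139 + 0.1659 + 0.2356 + 0.2484 = 2.5058
KR-20 = (k/(k-1)) * (1 - Sum(p_i*q_i) / Var_total)
= (12/11) * (1 - 2.5058/6.2)
= 1.0909 * 0.5958
KR-20 = 0.65

0.65


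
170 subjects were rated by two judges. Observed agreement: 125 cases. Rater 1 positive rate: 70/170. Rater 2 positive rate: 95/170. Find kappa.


P_o = 125/170 = 0.735294
P_e = (70*95 + 100*75) / 28900 = 0.489619
kappa = (P_o - P_e) / (1 - P_e)
kappa = (0.735294 - 0.489619) / (1 - 0.489619)
kappa = 0.4814

0.4814


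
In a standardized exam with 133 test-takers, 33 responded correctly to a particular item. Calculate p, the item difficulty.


Item difficulty p = number correct / total examinees
p = 33 / 133
p = 0.2481

0.2481


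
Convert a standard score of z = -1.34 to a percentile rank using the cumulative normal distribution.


CDF(z) = 0.5 * (1 + erf(z/sqrt(2)))
erf(-0.9475) = -0.8198
CDF = 0.0901
Percentile rank = 0.0901 * 100 = 9.01

9.01


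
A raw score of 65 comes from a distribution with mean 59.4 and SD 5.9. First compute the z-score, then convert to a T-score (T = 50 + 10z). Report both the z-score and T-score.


z = (X - mean) / SD = (65 - 59.4) / 5.9
z = 5.6 / 5.9
z = 0.9492
T-score = T = 50 + 10z
Carry z at full precision (z = 5.6 / 5.9) into the conversion:
T-score = 50 + 10 * (5.6 / 5.9) = 50 + 56 / 5.9
T-score = 50 + 9.4915
T-score = 59.4915

59.4915


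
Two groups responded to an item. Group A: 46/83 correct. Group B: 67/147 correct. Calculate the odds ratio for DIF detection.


Odds_A = 46/37 = 1.2432
Odds_B = 67/80 = 0.8375
OR = Odds_A / Odds_B = 1.2432 / 0.8375
Exactly, OR = (46 * 80) / (37 * 67) = 3680 / 2479
OR = 1.4845

1.4845


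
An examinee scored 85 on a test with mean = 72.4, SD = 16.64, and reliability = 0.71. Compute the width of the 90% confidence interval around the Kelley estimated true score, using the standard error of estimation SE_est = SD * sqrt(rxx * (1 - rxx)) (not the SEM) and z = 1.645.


True score estimate = 0.71*85 + 0.29*72.4 = 81.346
SE_est = SD * sqrt(rxx * (1 - rxx)) = 16.64 * sqrt(0.71 * 0.29) = 16.64 * sqrt(0.2059) = 7.550601
CI = T_est +/- z * SE_est, so width = 2 * z * SE_est = 2 * 1.645 * 7.550601
Width = 24.8415

24.8415


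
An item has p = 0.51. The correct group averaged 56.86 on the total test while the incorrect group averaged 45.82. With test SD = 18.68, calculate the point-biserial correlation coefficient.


q = 1 - p = 0.49
rpb = ((M1 - M0) / SD) * sqrt(p * q)
rpb = ((56.86 - 45.82) / 18.68) * sqrt(0.51 * 0.49)
rpb = 0.2954

0.2954


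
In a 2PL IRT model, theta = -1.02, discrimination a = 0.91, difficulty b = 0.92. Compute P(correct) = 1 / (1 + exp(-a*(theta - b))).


a*(theta - b) = 0.91 * (-1.02 - 0.92) = -1.7654
exp(--1.7654) = 5.8439
P = 1 / (1 + 5.8439)
P = 0.1461

0.1461


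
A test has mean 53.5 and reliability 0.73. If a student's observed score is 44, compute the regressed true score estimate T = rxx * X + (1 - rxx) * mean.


T_est = rxx * X + (1 - rxx) * mean
T_est = 0.73 * 44 + 0.27 * 53.5
T_est = 32.12 + 14.445
T_est = 46.565

46.565


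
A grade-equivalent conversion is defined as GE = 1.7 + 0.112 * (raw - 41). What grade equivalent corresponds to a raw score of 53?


raw - median = 53 - 41 = 12
slope * diff = 0.112 * 12 = 1.344
GE = 1.7 + 1.344
GE = 3.044

3.044


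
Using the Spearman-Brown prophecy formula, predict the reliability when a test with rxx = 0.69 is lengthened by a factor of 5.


r_new = (n * rxx) / (1 + (n-1) * rxx)
r_new = (5 * 0.69) / (1 + 4 * 0.69)
r_new = 3.45 / 3.76
r_new = 0.9176

0.9176


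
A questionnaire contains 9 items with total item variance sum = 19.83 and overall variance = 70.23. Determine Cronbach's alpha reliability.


alpha = (k/(k-1)) * (1 - sum(si^2)/s_total^2)
= (9/8) * (1 - 19.83/70.23)
alpha = 0.8073

0.8073


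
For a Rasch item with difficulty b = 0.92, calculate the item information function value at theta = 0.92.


P = 1/(1+exp(-(0.92-0.92))) = 0.5
I = P*(1-P) = 0.5 * 0.5
I = 0.25

0.25


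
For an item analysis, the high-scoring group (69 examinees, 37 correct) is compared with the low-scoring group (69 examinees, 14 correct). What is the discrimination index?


p_upper = 37/69 = 0.5362
p_lower = 14/69 = 0.2029
D = 0.5362 - 0.2029 = 0.3333

0.3333


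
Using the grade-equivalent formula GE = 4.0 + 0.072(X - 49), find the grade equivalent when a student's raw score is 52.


raw - median = 52 - 49 = 3
slope * diff = 0.072 * 3 = 0.216
GE = 4.0 + 0.216
GE = 4.216

4.216


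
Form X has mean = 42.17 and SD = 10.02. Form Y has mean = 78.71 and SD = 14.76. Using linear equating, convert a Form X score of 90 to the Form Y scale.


slope = SD_Y / SD_X = 14.76 / 10.02 ~ 1.4731
intercept = mean_Y - slope * mean_X = 78.71 - (14.76 / 10.02) * 42.17 ~ 16.5913
Y = slope * X + intercept. To avoid rounding drift from the rounded slope/intercept, evaluate the equivalent form Y = mean_Y + SD_Y * (X - mean_X) / SD_X at full precision:
Y = 78.71 + 14.76 * (90 - 42.17) / 10.02
Y = 78.71 + 14.76 * 47.83 / 10.02
Y = 78.71 + 705.9708 / 10.02
Y = 78.71 + 70.4562
Y = 149.1662

149.1662


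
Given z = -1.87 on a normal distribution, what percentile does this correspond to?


CDF(z) = 0.5 * (1 + erf(z/sqrt(2)))
erf(-1.3223) = -0.9385
CDF = 0.0307
Percentile rank = 0.0307 * 100 = 3.07

3.07


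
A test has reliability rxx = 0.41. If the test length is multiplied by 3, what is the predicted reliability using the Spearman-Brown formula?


r_new = (n * rxx) / (1 + (n-1) * rxx)
r_new = (3 * 0.41) / (1 + 2 * 0.41)
r_new = 1.23 / 1.82
r_new = 0.6758

0.6758


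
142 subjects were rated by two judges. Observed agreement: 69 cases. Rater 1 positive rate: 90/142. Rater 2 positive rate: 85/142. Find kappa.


P_o = 69/142 = 0.485915
P_e = (90*85 + 52*57) / 20164 = 0.526384
kappa = (P_o - P_e) / (1 - P_e)
kappa = (0.485915 - 0.526384) / (1 - 0.526384)
kappa = -0.0854

-0.0854


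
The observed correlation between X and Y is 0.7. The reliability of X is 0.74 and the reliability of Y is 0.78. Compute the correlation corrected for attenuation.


r_corrected = rxy / sqrt(rxx * ryy)
= 0.7 / sqrt(0.74 * 0.78)
= 0.7 / sqrt(0.5772)
= 0.7 / 0.759737
r_corrected = 0.9214

0.9214


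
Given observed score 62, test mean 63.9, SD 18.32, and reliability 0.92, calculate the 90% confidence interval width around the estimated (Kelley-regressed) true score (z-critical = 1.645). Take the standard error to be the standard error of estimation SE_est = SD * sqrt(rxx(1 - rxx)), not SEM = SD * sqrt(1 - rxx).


True score estimate = 0.92*62 + 0.08*63.9 = 62.152
SE_est = SD * sqrt(rxx * (1 - rxx)) = 18.32 * sqrt(0.92 * 0.08) = 18.32 * sqrt(0.0736) = 4.970091
CI = T_est +/- z * SE_est, so width = 2 * z * SE_est = 2 * 1.645 * 4.970091
Width = 16.3516

16.3516


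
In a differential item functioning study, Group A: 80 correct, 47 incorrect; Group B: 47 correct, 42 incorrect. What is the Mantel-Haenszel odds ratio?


Odds_A = 80/47 = 1.7021
Odds_B = 47/42 = 1.119
OR = Odds_A / Odds_B = 1.7021 / 1.119
Exactly, OR = (80 * 42) / (47 * 47) = 3360 / 2209
OR = 1.5211

1.5211


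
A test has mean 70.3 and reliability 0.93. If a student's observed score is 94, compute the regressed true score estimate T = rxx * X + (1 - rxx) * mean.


T_est = rxx * X + (1 - rxx) * mean
T_est = 0.93 * 94 + 0.07 * 70.3
T_est = 87.42 + 4.921
T_est = 92.341

92.341


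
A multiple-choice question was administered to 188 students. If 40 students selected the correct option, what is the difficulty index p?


Item difficulty p = number correct / total examinees
p = 40 / 188
p = 0.2128

0.2128


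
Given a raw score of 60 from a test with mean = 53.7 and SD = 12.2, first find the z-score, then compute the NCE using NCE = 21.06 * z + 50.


z = (X - mean) / SD = (60 - 53.7) / 12.2
z = 6.3 / 12.2
z = 0.5164
NCE = NCE = 21.06z + 50
Carry z at full precision (z = 6.3 / 12.2) into the conversion:
NCE = 21.06 * (6.3 / 12.2) + 50 = 132.678 / 12.2 + 50
NCE = 10.8752 + 50
NCE = 60.8752

60.8752


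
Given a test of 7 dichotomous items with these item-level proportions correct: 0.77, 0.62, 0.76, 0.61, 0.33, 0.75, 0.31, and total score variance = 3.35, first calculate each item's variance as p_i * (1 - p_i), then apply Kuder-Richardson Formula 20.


For each item, compute p_i * q_i:
  Item 1: 0.77 * 0.23 = 0.1771
  Item 2: 0.62 * 0.38 = 0.2356
  Item 3: 0.76 * 0.24 = 0.1824
  Item 4: 0.61 * 0.39 = 0.2379
  Item 5: 0.33 * 0.67 = 0.2211
  Item 6: 0.75 * 0.25 = 0.1875
  Item 7: 0.31 * 0.69 = 0.2139
Sum(p_i * q_i) = 0.1771 + 0.2356 + 0.1824 + 0.2379 + 0.2211 + 0.1875 + 0.2139 = 1.4555
KR-20 = (k/(k-1)) * (1 - Sum(p_i*q_i) / Var_total)
= (7/6) * (1 - 1.4555/3.35)
= 1.1667 * 0.5655
KR-20 = 0.6598

0.6598


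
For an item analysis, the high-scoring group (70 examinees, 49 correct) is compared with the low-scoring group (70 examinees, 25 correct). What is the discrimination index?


p_upper = 49/70 = 0.7
p_lower = 25/70 = 0.3571
D = 0.7 - 0.3571 = 0.3429

0.3429


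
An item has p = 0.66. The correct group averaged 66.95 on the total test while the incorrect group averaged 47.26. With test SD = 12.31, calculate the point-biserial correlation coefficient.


q = 1 - p = 0.34
rpb = ((M1 - M0) / SD) * sqrt(p * q)
rpb = ((66.95 - 47.26) / 12.31) * sqrt(0.66 * 0.34)
rpb = 0.7577

0.7577


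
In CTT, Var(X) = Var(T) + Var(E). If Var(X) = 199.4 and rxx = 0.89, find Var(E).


var_true = rxx * var_obs = 0.89 * 199.4 = 177.466
var_error = var_obs - var_true
var_error = 199.4 - 177.466
var_error = 21.934

21.934


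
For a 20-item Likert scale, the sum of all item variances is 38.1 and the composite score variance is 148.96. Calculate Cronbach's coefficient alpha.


alpha = (k/(k-1)) * (1 - sum(si^2)/s_total^2)
= (20/19) * (1 - 38.1/148.96)
alpha = 0.7834

0.7834


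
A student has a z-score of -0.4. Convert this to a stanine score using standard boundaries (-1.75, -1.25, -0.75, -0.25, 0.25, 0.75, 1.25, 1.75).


Stanine boundaries: [-1.75, -1.25, -0.75, -0.25, 0.25, 0.75, 1.25, 1.75]
z = -0.4
Check each boundary:
  z >= -1.75 -> could be stanine 2
  z >= -1.25 -> could be stanine 3
  z >= -0.75 -> could be stanine 4
  z < -0.25
  z < 0.25
  z < 0.75
  z < 1.25
  z < 1.75
Highest qualifying boundary gives stanine = 4

4


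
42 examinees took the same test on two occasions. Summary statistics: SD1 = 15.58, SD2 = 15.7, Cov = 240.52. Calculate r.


r = cov(X,Y) / (SD_X * SD_Y)
r = 240.52 / (15.58 * 15.7)
r = 240.52 / 244.606
r = 0.9833

0.9833


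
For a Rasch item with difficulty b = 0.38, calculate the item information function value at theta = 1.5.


P = 1/(1+exp(-(1.5-0.38))) = 0.754
I = P*(1-P) = 0.754 * 0.246
I = 0.1855

0.1855


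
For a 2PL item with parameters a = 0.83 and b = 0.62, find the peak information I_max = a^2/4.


For 2PL, max info at theta = b = 0.62
I_max = a^2 / 4 = 0.83^2 / 4
= 0.6889 / 4
I_max = 0.1722

0.1722


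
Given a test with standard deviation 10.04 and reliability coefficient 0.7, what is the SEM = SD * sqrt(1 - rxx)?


SEM = SD * sqrt(1 - rxx)
SEM = 10.04 * sqrt(1 - 0.7)
SEM = 10.04 * sqrt(0.3) = 10.04 * 0.547723
SEM = 5.4991

5.4991


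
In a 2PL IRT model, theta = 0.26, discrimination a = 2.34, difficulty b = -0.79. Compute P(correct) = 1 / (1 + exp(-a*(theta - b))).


a*(theta - b) = 2.34 * (0.26 - -0.79) = 2.457
exp(-2.457) = 0.0857
P = 1 / (1 + 0.0857)
P = 0.9211

0.9211


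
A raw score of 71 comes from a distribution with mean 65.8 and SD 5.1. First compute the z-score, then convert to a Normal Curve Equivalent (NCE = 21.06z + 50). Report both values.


z = (X - mean) / SD = (71 - 65.8) / 5.1
z = 5.2 / 5.1
z = 1.0196
NCE = NCE = 21.06z + 50
Carry z at full precision (z = 5.2 / 5.1) into the conversion:
NCE = 21.06 * (5.2 / 5.1) + 50 = 109.512 / 5.1 + 50
NCE = 21.4729 + 50
NCE = 71.4729

71.4729


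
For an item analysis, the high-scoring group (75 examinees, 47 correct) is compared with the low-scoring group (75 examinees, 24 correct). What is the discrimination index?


p_upper = 47/75 = 0.6267
p_lower = 24/75 = 0.32
D = 0.6267 - 0.32 = 0.3067

0.3067


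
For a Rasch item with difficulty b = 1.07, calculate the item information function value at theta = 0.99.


P = 1/(1+exp(-(0.99-1.07))) = 0.48
I = P*(1-P) = 0.48 * 0.52
I = 0.2496

0.2496


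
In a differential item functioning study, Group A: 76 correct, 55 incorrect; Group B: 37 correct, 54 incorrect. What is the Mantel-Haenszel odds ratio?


Odds_A = 76/55 = 1.3818
Odds_B = 37/54 = 0.6852
OR = Odds_A / Odds_B = 1.3818 / 0.6852
Exactly, OR = (76 * 54) / (55 * 37) = 4104 / 2035
OR = 2.0167

2.0167


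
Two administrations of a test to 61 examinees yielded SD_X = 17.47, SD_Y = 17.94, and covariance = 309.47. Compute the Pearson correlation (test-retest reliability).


r = cov(X,Y) / (SD_X * SD_Y)
r = 309.47 / (17.47 * 17.94)
r = 309.47 / 313.4118
r = 0.9874

0.9874


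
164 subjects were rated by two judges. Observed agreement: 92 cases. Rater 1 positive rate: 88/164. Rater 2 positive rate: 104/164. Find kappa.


P_o = 92/164 = 0.560976
P_e = (88*104 + 76*60) / 26896 = 0.509816
kappa = (P_o - P_e) / (1 - P_e)
kappa = (0.560976 - 0.509816) / (1 - 0.509816)
kappa = 0.1044

0.1044


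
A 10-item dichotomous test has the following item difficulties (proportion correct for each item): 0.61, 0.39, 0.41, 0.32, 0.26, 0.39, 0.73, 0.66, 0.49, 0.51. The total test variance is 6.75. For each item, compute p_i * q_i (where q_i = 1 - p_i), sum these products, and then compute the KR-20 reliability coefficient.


For each item, compute p_i * q_i:
  Item 1: 0.61 * 0.39 = 0.2379
  Item 2: 0.39 * 0.61 = 0.2379
  Item 3: 0.41 * 0.59 = 0.2419
  Item 4: 0.32 * 0.68 = 0.2176
  Item 5: 0.26 * 0.74 = 0.1924
  Item 6: 0.39 * 0.61 = 0.2379
  Item 7: 0.73 * 0.27 = 0.1971
  Item 8: 0.66 * 0.34 = 0.2244
  Item 9: 0.49 * 0.51 = 0.2499
  Item 10: 0.51 * 0.49 = 0.2499
Sum(p_i * q_i) = 0.2379 + 0.2379 + 0.2419 + 0.2176 + 0.1924 + 0.2379 + 0.1971 + 0.2244 + 0.2499 + 0.2499 = 2.2869
KR-20 = (k/(k-1)) * (1 - Sum(p_i*q_i) / Var_total)
= (10/9) * (1 - 2.2869/6.75)
= 1.1111 * 0.6612
KR-20 = 0.7347

0.7347


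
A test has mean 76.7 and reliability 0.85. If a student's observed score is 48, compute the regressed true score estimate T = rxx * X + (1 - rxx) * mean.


T_est = rxx * X + (1 - rxx) * mean
T_est = 0.85 * 48 + 0.15 * 76.7
T_est = 40.8 + 11.505
T_est = 52.305

52.305


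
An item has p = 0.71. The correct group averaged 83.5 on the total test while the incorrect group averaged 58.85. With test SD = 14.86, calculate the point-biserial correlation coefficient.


q = 1 - p = 0.29
rpb = ((M1 - M0) / SD) * sqrt(p * q)
rpb = ((83.5 - 58.85) / 14.86) * sqrt(0.71 * 0.29)
rpb = 0.7527

0.7527


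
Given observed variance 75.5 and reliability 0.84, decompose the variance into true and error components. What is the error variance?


var_true = rxx * var_obs = 0.84 * 75.5 = 63.42
var_error = var_obs - var_true
var_error = 75.5 - 63.42
var_error = 12.08

12.08


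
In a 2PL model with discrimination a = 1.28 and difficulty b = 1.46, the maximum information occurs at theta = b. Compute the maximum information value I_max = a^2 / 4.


For 2PL, max info at theta = b = 1.46
I_max = a^2 / 4 = 1.28^2 / 4
= 1.6384 / 4
I_max = 0.4096

0.4096


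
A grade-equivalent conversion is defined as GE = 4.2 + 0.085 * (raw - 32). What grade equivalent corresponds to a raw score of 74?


raw - median = 74 - 32 = 42
slope * diff = 0.085 * 42 = 3.57
GE = 4.2 + 3.57
GE = 7.77

7.77


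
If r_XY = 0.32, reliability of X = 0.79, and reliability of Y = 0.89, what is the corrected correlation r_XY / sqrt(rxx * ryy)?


r_corrected = rxy / sqrt(rxx * ryy)
= 0.32 / sqrt(0.79 * 0.89)
= 0.32 / sqrt(0.7031)
= 0.32 / 0.838511
r_corrected = 0.3816

0.3816


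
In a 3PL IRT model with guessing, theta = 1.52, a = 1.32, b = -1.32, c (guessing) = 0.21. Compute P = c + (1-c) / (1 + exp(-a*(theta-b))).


logit = 1.32*(1.52 - -1.32) = 3.7488
P* = 1/(1 + exp(-3.7488)) = 0.977
P = 0.21 + (1 - 0.21) * 0.977
P = 0.9818

0.9818


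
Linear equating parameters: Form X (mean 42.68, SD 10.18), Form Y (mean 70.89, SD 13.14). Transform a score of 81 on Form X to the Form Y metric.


slope = SD_Y / SD_X = 13.14 / 10.18 ~ 1.2908
intercept = mean_Y - slope * mean_X = 70.89 - (13.14 / 10.18) * 42.68 ~ 15.8001
Y = slope * X + intercept. To avoid rounding drift from the rounded slope/intercept, evaluate the equivalent form Y = mean_Y + SD_Y * (X - mean_X) / SD_X at full precision:
Y = 70.89 + 13.14 * (81 - 42.68) / 10.18
Y = 70.89 + 13.14 * 38.32 / 10.18
Y = 70.89 + 503.5248 / 10.18
Y = 70.89 + 49.4622
Y = 120.3522

120.3522
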